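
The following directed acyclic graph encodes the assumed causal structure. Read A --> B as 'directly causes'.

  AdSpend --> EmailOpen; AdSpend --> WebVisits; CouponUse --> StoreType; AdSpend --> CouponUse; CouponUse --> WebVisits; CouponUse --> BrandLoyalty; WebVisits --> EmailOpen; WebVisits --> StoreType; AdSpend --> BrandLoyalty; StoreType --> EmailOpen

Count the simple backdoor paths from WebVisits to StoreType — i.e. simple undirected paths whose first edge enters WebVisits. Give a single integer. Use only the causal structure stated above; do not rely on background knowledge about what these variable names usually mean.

A backdoor path from WebVisits to StoreType is any simple undirected path whose first edge points into WebVisits (i.e. leaves WebVisits via a parent).
Parents of WebVisits: {AdSpend, CouponUse}.
Enumerating:
  P1: WebVisits <- AdSpend -> CouponUse -> StoreType
  P2: WebVisits <- AdSpend -> EmailOpen <- StoreType
  P3: WebVisits <- AdSpend -> BrandLoyalty <- CouponUse -> StoreType
  P4: WebVisits <- CouponUse <- AdSpend -> EmailOpen <- StoreType
  P5: WebVisits <- CouponUse -> StoreType
  P6: WebVisits <- CouponUse -> BrandLoyalty <- AdSpend -> EmailOpen <- StoreType
That exhausts the simple backdoor paths. Count: 6.

6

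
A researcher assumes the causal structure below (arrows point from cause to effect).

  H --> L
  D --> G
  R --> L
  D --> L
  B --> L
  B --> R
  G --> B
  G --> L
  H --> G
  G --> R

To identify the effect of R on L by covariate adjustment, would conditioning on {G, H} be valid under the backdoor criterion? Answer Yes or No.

Backdoor paths from R to L (paths whose first edge points into R):
  P1: R <- G <- D -> L
  P2: R <- G <- H -> L
  P3: R <- G -> B -> L
  P4: R <- G -> L
  P5: R <- B <- G <- D -> L
  P6: R <- B <- G <- H -> L
  P7: R <- B <- G -> L
  P8: R <- B -> L
Condition 1 (no descendant of R in the set): holds — descendants of R are {L}; none are in {G, H}.
Condition 2 (every backdoor path blocked by {G, H}):
  P1: blocked at chain node G ∈ conditioning set.
  P2: blocked at chain node G ∈ conditioning set.
  P3: blocked at fork node G ∈ conditioning set.
  P4: blocked at fork node G ∈ conditioning set.
  P5: blocked at chain node G ∈ conditioning set.
  P6: blocked at chain node G ∈ conditioning set.
  P7: blocked at fork node G ∈ conditioning set.
  P8: open — no interior node is in the conditioning set.
{G, H} does not satisfy the backdoor criterion.

No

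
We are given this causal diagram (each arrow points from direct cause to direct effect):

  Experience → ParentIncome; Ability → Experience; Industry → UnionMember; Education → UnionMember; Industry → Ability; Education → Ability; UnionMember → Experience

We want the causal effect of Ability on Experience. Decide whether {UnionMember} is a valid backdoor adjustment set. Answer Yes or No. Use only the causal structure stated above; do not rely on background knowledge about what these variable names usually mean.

Yes

Backdoor paths from Ability to Experience (paths whose first edge points into Ability):
  P1: Ability <- Industry -> UnionMember -> Experience
  P2: Ability <- Education -> UnionMember -> Experience
Condition 1 (no descendant of Ability in the set): holds — descendants of Ability are {Experience, ParentIncome}; none are in {UnionMember}.
Condition 2 (every backdoor path blocked by {UnionMember}):
  P1: blocked at chain node UnionMember ∈ conditioning set.
  P2: blocked at chain node UnionMember ∈ conditioning set.
{UnionMember} satisfies the backdoor criterion.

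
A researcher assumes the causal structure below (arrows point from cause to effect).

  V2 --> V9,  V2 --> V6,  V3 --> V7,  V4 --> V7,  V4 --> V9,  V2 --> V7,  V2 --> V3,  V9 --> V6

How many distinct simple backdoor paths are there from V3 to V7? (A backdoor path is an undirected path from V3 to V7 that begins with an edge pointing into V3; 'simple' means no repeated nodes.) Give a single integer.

3

A backdoor path from V3 to V7 is any simple undirected path whose first edge points into V3 (i.e. leaves V3 via a parent).
Parents of V3: {V2}.
Enumerating:
  P1: V3 <- V2 -> V7
  P2: V3 <- V2 -> V9 <- V4 -> V7
  P3: V3 <- V2 -> V6 <- V9 <- V4 -> V7
That exhausts the simple backdoor paths. Count: 3.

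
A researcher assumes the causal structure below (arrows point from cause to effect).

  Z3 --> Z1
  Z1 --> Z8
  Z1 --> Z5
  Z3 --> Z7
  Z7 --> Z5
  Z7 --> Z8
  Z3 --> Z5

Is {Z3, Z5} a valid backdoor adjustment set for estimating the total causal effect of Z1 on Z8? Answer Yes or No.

No

Backdoor paths from Z1 to Z8 (paths whose first edge points into Z1):
  P1: Z1 <- Z3 -> Z7 -> Z8
  P2: Z1 <- Z3 -> Z5 <- Z7 -> Z8
Condition 1 (no descendant of Z1 in the set): FAILS — Z5 is a descendant of Z1.
Condition 2 (every backdoor path blocked by {Z3, Z5}):
  P1: blocked at fork node Z3 ∈ conditioning set.
  P2: blocked at fork node Z3 ∈ conditioning set.
{Z3, Z5} does not satisfy the backdoor criterion.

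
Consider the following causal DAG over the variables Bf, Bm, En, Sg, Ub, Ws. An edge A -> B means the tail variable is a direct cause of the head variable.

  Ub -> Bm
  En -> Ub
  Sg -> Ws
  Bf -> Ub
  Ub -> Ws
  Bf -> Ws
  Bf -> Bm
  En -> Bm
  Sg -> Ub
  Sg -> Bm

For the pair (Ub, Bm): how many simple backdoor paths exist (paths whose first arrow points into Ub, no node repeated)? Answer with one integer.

5

A backdoor path from Ub to Bm is any simple undirected path whose first edge points into Ub (i.e. leaves Ub via a parent).
Parents of Ub: {Bf, En, Sg}.
Enumerating:
  P1: Ub <- Bf -> Bm
  P2: Ub <- Bf -> Ws <- Sg -> Bm
  P3: Ub <- Sg -> Bm
  P4: Ub <- Sg -> Ws <- Bf -> Bm
  P5: Ub <- En -> Bm
That exhausts the simple backdoor paths. Count: 5.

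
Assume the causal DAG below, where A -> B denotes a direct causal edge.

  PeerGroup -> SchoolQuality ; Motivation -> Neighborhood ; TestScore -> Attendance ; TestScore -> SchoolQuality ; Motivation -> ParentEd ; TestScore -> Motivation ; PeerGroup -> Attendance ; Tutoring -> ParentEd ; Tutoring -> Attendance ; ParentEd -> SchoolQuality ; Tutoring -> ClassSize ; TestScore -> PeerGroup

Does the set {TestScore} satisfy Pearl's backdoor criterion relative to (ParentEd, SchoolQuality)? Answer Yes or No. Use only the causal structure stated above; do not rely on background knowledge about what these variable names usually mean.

Backdoor paths from ParentEd to SchoolQuality (paths whose first edge points into ParentEd):
  P1: ParentEd <- Tutoring -> Attendance <- TestScore -> PeerGroup -> SchoolQuality
  P2: ParentEd <- Tutoring -> Attendance <- TestScore -> SchoolQuality
  P3: ParentEd <- Tutoring -> Attendance <- PeerGroup <- TestScore -> SchoolQuality
  P4: ParentEd <- Tutoring -> Attendance <- PeerGroup -> SchoolQuality
  P5: ParentEd <- Motivation <- TestScore -> PeerGroup -> SchoolQuality
  P6: ParentEd <- Motivation <- TestScore -> SchoolQuality
  P7: ParentEd <- Motivation <- TestScore -> Attendance <- PeerGroup -> SchoolQuality
Condition 1 (no descendant of ParentEd in the set): holds — descendants of ParentEd are {SchoolQuality}; none are in {TestScore}.
Condition 2 (every backdoor path blocked by {TestScore}):
  P1: blocked at collider Attendance (neither it nor any descendant is in the conditioning set).
  P2: blocked at collider Attendance (neither it nor any descendant is in the conditioning set).
  P3: blocked at collider Attendance (neither it nor any descendant is in the conditioning set).
  P4: blocked at collider Attendance (neither it nor any descendant is in the conditioning set).
  P5: blocked at fork node TestScore ∈ conditioning set.
  P6: blocked at fork node TestScore ∈ conditioning set.
  P7: blocked at fork node TestScore ∈ conditioning set.
{TestScore} satisfies the backdoor criterion.

Yes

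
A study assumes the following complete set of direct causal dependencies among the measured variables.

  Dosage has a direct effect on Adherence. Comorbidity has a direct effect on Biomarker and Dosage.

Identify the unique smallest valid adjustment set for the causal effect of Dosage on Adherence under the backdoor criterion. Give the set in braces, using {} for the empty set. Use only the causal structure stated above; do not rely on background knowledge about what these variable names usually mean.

{}

Variables eligible for adjustment (non-descendants of Dosage, excluding Dosage and Adherence): {Biomarker, Comorbidity}.
Backdoor paths from Dosage to Adherence:
  (none)
With no backdoor paths the empty set already satisfies the criterion, and it is trivially minimal.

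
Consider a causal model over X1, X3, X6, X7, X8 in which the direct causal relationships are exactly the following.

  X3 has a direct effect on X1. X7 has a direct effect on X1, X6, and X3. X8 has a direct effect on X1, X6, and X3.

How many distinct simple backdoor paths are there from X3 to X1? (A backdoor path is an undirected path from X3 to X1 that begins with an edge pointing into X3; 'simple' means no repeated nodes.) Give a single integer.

A backdoor path from X3 to X1 is any simple undirected path whose first edge points into X3 (i.e. leaves X3 via a parent).
Parents of X3: {X7, X8}.
Enumerating:
  P1: X3 <- X7 -> X1
  P2: X3 <- X7 -> X6 <- X8 -> X1
  P3: X3 <- X8 -> X1
  P4: X3 <- X8 -> X6 <- X7 -> X1
That exhausts the simple backdoor paths. Count: 4.

4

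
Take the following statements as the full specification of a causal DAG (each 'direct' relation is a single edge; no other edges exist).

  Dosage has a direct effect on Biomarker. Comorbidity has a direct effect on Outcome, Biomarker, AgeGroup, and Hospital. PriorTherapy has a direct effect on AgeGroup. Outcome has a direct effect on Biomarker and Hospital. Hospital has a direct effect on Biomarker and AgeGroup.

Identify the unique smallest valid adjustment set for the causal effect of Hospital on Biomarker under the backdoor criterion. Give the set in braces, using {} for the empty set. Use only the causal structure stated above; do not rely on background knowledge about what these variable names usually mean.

{Comorbidity, Outcome}

Variables eligible for adjustment (non-descendants of Hospital, excluding Hospital and Biomarker): {Comorbidity, Dosage, Outcome, PriorTherapy}.
Backdoor paths from Hospital to Biomarker:
  P1: Hospital <- Comorbidity -> Outcome -> Biomarker
  P2: Hospital <- Comorbidity -> Biomarker
  P3: Hospital <- Outcome <- Comorbidity -> Biomarker
  P4: Hospital <- Outcome -> Biomarker
The empty set is not sufficient: P1 (Hospital <- Comorbidity -> Outcome -> Biomarker) has no collider blocking it and no conditioned non-collider, so it is open.
Try {Comorbidity, Outcome}:
  P1: blocked at fork node Comorbidity ∈ conditioning set.
  P2: blocked at fork node Comorbidity ∈ conditioning set.
  P3: blocked at chain node Outcome ∈ conditioning set.
  P4: blocked at fork node Outcome ∈ conditioning set.
{Comorbidity, Outcome} contains no descendant of Hospital and blocks every backdoor path.
Every element of {Comorbidity, Outcome} is needed (dropping Comorbidity leaves P2 open; dropping Outcome leaves P4 open), so no proper subset is valid.
Among all size-2 subsets of the eligible variables, only {Comorbidity, Outcome} blocks every backdoor path, so it is the unique smallest valid adjustment set.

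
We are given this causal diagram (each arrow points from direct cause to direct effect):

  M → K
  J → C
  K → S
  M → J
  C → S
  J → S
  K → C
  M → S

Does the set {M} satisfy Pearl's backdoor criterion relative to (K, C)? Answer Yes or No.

Backdoor paths from K to C (paths whose first edge points into K):
  P1: K <- M -> J -> C
  P2: K <- M -> J -> S <- C
  P3: K <- M -> S <- J -> C
  P4: K <- M -> S <- C
Condition 1 (no descendant of K in the set): holds — descendants of K are {C, S}; none are in {M}.
Condition 2 (every backdoor path blocked by {M}):
  P1: blocked at fork node M ∈ conditioning set.
  P2: blocked at fork node M ∈ conditioning set.
  P3: blocked at fork node M ∈ conditioning set.
  P4: blocked at fork node M ∈ conditioning set.
{M} satisfies the backdoor criterion.

Yes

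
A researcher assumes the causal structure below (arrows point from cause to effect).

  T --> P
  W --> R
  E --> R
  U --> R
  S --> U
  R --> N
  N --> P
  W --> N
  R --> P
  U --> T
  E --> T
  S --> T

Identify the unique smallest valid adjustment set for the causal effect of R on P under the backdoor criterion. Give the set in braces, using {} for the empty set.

Variables eligible for adjustment (non-descendants of R, excluding R and P): {E, S, T, U, W}.
Backdoor paths from R to P:
  P1: R <- W -> N -> P
  P2: R <- U <- S -> T -> P
  P3: R <- U -> T -> P
  P4: R <- E -> T -> P
The empty set is not sufficient: P1 (R <- W -> N -> P) has no collider blocking it and no conditioned non-collider, so it is open.
Try {T, W}:
  P1: blocked at fork node W ∈ conditioning set.
  P2: blocked at chain node T ∈ conditioning set.
  P3: blocked at chain node T ∈ conditioning set.
  P4: blocked at chain node T ∈ conditioning set.
{T, W} contains no descendant of R and blocks every backdoor path.
Every element of {T, W} is needed (dropping T leaves P2 open; dropping W leaves P1 open), so no proper subset is valid.
Among all size-2 subsets of the eligible variables, only {T, W} blocks every backdoor path, so it is the unique smallest valid adjustment set.

{T, W}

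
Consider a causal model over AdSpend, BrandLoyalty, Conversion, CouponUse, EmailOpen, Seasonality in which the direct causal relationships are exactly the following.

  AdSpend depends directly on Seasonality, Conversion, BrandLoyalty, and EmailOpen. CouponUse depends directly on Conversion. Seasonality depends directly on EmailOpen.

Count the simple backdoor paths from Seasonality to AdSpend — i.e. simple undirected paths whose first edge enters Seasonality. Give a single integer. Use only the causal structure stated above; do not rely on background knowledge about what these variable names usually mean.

A backdoor path from Seasonality to AdSpend is any simple undirected path whose first edge points into Seasonality (i.e. leaves Seasonality via a parent).
Parents of Seasonality: {EmailOpen}.
Enumerating:
  P1: Seasonality <- EmailOpen -> AdSpend
That exhausts the simple backdoor paths. Count: 1.

1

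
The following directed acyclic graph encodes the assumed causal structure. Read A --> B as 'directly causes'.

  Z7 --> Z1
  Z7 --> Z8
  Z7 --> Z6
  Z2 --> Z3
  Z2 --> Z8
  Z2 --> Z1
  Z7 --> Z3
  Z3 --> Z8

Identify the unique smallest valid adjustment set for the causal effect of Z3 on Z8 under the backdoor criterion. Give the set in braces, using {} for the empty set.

{Z2, Z7}

Variables eligible for adjustment (non-descendants of Z3, excluding Z3 and Z8): {Z1, Z2, Z6, Z7}.
Backdoor paths from Z3 to Z8:
  P1: Z3 <- Z2 -> Z8
  P2: Z3 <- Z2 -> Z1 <- Z7 -> Z8
  P3: Z3 <- Z7 -> Z8
  P4: Z3 <- Z7 -> Z1 <- Z2 -> Z8
The empty set is not sufficient: P1 (Z3 <- Z2 -> Z8) has no collider blocking it and no conditioned non-collider, so it is open.
Try {Z2, Z7}:
  P1: blocked at fork node Z2 ∈ conditioning set.
  P2: blocked at fork node Z2 ∈ conditioning set.
  P3: blocked at fork node Z7 ∈ conditioning set.
  P4: blocked at fork node Z7 ∈ conditioning set.
{Z2, Z7} contains no descendant of Z3 and blocks every backdoor path.
Every element of {Z2, Z7} is needed (dropping Z2 leaves P1 open; dropping Z7 leaves P3 open), so no proper subset is valid.
Among all size-2 subsets of the eligible variables, only {Z2, Z7} blocks every backdoor path, so it is the unique smallest valid adjustment set.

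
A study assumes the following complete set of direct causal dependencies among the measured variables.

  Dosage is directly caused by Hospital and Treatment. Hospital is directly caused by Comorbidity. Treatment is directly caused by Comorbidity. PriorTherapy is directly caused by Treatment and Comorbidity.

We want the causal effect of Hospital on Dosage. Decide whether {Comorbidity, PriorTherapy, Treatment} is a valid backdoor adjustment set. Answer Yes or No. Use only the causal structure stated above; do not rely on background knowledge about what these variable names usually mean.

Backdoor paths from Hospital to Dosage (paths whose first edge points into Hospital):
  P1: Hospital <- Comorbidity -> Treatment -> Dosage
  P2: Hospital <- Comorbidity -> PriorTherapy <- Treatment -> Dosage
Condition 1 (no descendant of Hospital in the set): holds — descendants of Hospital are {Dosage}; none are in {Comorbidity, PriorTherapy, Treatment}.
Condition 2 (every backdoor path blocked by {Comorbidity, PriorTherapy, Treatment}):
  P1: blocked at fork node Comorbidity ∈ conditioning set.
  P2: blocked at fork node Comorbidity ∈ conditioning set.
{Comorbidity, PriorTherapy, Treatment} satisfies the backdoor criterion.

Yes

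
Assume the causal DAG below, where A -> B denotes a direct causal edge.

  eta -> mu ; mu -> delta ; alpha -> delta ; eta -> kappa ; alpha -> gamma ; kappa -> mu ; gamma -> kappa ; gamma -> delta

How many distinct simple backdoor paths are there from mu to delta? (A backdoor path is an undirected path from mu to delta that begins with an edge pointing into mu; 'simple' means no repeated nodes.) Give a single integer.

4

A backdoor path from mu to delta is any simple undirected path whose first edge points into mu (i.e. leaves mu via a parent).
Parents of mu: {eta, kappa}.
Enumerating:
  P1: mu <- eta -> kappa <- gamma <- alpha -> delta
  P2: mu <- eta -> kappa <- gamma -> delta
  P3: mu <- kappa <- gamma <- alpha -> delta
  P4: mu <- kappa <- gamma -> delta
That exhausts the simple backdoor paths. Count: 4.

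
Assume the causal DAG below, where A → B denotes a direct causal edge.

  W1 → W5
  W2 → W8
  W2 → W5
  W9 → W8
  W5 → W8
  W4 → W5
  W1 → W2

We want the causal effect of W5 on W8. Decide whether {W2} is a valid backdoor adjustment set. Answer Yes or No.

Backdoor paths from W5 to W8 (paths whose first edge points into W5):
  P1: W5 <- W1 -> W2 -> W8
  P2: W5 <- W2 -> W8
Condition 1 (no descendant of W5 in the set): holds — descendants of W5 are {W8}; none are in {W2}.
Condition 2 (every backdoor path blocked by {W2}):
  P1: blocked at chain node W2 ∈ conditioning set.
  P2: blocked at fork node W2 ∈ conditioning set.
{W2} satisfies the backdoor criterion.

Yes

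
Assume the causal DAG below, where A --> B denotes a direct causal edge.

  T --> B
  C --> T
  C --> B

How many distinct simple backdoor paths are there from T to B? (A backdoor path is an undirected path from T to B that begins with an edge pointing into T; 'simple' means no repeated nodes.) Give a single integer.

A backdoor path from T to B is any simple undirected path whose first edge points into T (i.e. leaves T via a parent).
Parents of T: {C}.
Enumerating:
  P1: T <- C -> B
That exhausts the simple backdoor paths. Count: 1.

1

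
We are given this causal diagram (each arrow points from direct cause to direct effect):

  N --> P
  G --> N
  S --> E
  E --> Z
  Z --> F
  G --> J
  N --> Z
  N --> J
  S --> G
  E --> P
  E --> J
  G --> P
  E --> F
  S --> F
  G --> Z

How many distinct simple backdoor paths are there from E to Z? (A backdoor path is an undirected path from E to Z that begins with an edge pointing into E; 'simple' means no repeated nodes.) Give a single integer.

5

A backdoor path from E to Z is any simple undirected path whose first edge points into E (i.e. leaves E via a parent).
Parents of E: {S}.
Enumerating:
  P1: E <- S -> G -> N -> Z
  P2: E <- S -> G -> J <- N -> Z
  P3: E <- S -> G -> Z
  P4: E <- S -> G -> P <- N -> Z
  P5: E <- S -> F <- Z
That exhausts the simple backdoor paths. Count: 5.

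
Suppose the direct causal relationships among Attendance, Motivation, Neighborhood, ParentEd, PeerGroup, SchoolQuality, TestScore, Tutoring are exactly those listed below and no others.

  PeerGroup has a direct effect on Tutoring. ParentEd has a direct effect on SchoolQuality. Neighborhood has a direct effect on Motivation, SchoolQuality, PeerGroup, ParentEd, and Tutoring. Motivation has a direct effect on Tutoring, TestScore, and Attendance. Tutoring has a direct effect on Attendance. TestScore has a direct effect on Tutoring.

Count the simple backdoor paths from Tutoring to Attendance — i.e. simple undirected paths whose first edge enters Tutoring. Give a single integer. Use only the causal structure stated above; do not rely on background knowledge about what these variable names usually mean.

A backdoor path from Tutoring to Attendance is any simple undirected path whose first edge points into Tutoring (i.e. leaves Tutoring via a parent).
Parents of Tutoring: {Motivation, Neighborhood, PeerGroup, TestScore}.
Enumerating:
  P1: Tutoring <- Neighborhood -> Motivation -> Attendance
  P2: Tutoring <- Motivation -> Attendance
  P3: Tutoring <- PeerGroup <- Neighborhood -> Motivation -> Attendance
  P4: Tutoring <- TestScore <- Motivation -> Attendance
That exhausts the simple backdoor paths. Count: 4.

4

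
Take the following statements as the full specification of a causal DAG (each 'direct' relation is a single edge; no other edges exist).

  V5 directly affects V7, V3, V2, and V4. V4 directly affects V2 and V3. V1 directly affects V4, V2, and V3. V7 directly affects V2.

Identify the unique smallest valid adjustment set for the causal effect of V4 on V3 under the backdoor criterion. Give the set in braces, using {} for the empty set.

Variables eligible for adjustment (non-descendants of V4, excluding V4 and V3): {V1, V5, V7}.
Backdoor paths from V4 to V3:
  P1: V4 <- V5 -> V3
  P2: V4 <- V5 -> V7 -> V2 <- V1 -> V3
  P3: V4 <- V5 -> V2 <- V1 -> V3
  P4: V4 <- V1 -> V3
  P5: V4 <- V1 -> V2 <- V5 -> V3
  P6: V4 <- V1 -> V2 <- V7 <- V5 -> V3
The empty set is not sufficient: P1 (V4 <- V5 -> V3) has no collider blocking it and no conditioned non-collider, so it is open.
Try {V1, V5}:
  P1: blocked at fork node V5 ∈ conditioning set.
  P2: blocked at fork node V5 ∈ conditioning set.
  P3: blocked at fork node V5 ∈ conditioning set.
  P4: blocked at fork node V1 ∈ conditioning set.
  P5: blocked at fork node V1 ∈ conditioning set.
  P6: blocked at fork node V1 ∈ conditioning set.
{V1, V5} contains no descendant of V4 and blocks every backdoor path.
Every element of {V1, V5} is needed (dropping V1 leaves P4 open; dropping V5 leaves P1 open), so no proper subset is valid.
Among all size-2 subsets of the eligible variables, only {V1, V5} blocks every backdoor path, so it is the unique smallest valid adjustment set.

{V1, V5}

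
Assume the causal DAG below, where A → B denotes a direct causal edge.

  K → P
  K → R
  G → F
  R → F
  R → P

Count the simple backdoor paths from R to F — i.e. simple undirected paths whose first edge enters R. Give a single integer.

0

A backdoor path from R to F is any simple undirected path whose first edge points into R (i.e. leaves R via a parent).
Parents of R: {K}.
No simple path from any parent of R reaches F without revisiting R, so there are no backdoor paths.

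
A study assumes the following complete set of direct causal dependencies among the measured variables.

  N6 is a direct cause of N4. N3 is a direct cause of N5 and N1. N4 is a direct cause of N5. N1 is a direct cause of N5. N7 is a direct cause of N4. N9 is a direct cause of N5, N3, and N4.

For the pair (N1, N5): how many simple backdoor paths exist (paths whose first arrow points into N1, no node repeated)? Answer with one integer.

A backdoor path from N1 to N5 is any simple undirected path whose first edge points into N1 (i.e. leaves N1 via a parent).
Parents of N1: {N3}.
Enumerating:
  P1: N1 <- N3 <- N9 -> N4 -> N5
  P2: N1 <- N3 <- N9 -> N5
  P3: N1 <- N3 -> N5
That exhausts the simple backdoor paths. Count: 3.

3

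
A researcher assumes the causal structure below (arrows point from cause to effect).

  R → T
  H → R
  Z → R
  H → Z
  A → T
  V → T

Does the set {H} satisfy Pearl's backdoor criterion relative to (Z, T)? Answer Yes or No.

Yes

Backdoor paths from Z to T (paths whose first edge points into Z):
  P1: Z <- H -> R -> T
Condition 1 (no descendant of Z in the set): holds — descendants of Z are {R, T}; none are in {H}.
Condition 2 (every backdoor path blocked by {H}):
  P1: blocked at fork node H ∈ conditioning set.
{H} satisfies the backdoor criterion.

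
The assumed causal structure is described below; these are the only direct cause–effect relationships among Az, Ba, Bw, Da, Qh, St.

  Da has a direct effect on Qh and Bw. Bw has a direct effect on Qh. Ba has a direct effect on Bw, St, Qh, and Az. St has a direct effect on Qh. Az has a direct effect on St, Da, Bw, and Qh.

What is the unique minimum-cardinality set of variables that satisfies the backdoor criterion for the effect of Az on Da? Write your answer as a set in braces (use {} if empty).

{}

Variables eligible for adjustment (non-descendants of Az, excluding Az and Da): {Ba}.
Backdoor paths from Az to Da:
  P1: Az <- Ba -> St -> Qh <- Da
  P2: Az <- Ba -> St -> Qh <- Bw <- Da
  P3: Az <- Ba -> Bw <- Da
  P4: Az <- Ba -> Bw -> Qh <- Da
  P5: Az <- Ba -> Qh <- Da
  P6: Az <- Ba -> Qh <- Bw <- Da
Each backdoor path contains an unconditioned collider, so every path is already blocked with the empty conditioning set:
  P1: blocked at collider Qh (neither it nor any descendant is in the conditioning set).
  P2: blocked at collider Qh (neither it nor any descendant is in the conditioning set).
  P3: blocked at collider Bw (neither it nor any descendant is in the conditioning set).
  P4: blocked at collider Qh (neither it nor any descendant is in the conditioning set).
  P5: blocked at collider Qh (neither it nor any descendant is in the conditioning set).
  P6: blocked at collider Qh (neither it nor any descendant is in the conditioning set).
The empty set is therefore the unique smallest valid set.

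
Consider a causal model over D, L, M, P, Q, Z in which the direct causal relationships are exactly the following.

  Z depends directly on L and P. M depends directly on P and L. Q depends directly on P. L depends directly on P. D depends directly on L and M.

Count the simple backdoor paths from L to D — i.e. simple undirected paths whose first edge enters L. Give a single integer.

1

A backdoor path from L to D is any simple undirected path whose first edge points into L (i.e. leaves L via a parent).
Parents of L: {P}.
Enumerating:
  P1: L <- P -> M -> D
That exhausts the simple backdoor paths. Count: 1.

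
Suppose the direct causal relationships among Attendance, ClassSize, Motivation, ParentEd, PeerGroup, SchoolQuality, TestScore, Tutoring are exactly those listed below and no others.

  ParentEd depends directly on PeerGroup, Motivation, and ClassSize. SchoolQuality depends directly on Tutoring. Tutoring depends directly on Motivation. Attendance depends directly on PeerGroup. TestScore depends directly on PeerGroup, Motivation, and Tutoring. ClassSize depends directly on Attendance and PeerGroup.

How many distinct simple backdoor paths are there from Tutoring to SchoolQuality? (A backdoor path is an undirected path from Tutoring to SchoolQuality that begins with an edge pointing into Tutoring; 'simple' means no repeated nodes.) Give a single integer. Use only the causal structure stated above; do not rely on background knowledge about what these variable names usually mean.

A backdoor path from Tutoring to SchoolQuality is any simple undirected path whose first edge points into Tutoring (i.e. leaves Tutoring via a parent).
Parents of Tutoring: {Motivation}.
No simple path from any parent of Tutoring reaches SchoolQuality without revisiting Tutoring, so there are no backdoor paths.

0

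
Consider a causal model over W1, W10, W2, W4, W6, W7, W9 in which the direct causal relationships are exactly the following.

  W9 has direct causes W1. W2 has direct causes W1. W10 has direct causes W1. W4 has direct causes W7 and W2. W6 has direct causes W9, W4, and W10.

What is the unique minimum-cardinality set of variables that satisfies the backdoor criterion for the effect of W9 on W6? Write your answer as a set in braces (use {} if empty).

Variables eligible for adjustment (non-descendants of W9, excluding W9 and W6): {W1, W10, W2, W4, W7}.
Backdoor paths from W9 to W6:
  P1: W9 <- W1 -> W2 -> W4 -> W6
  P2: W9 <- W1 -> W10 -> W6
The empty set is not sufficient: P1 (W9 <- W1 -> W2 -> W4 -> W6) has no collider blocking it and no conditioned non-collider, so it is open.
Try {W1}:
  P1: blocked at fork node W1 ∈ conditioning set.
  P2: blocked at fork node W1 ∈ conditioning set.
{W1} contains no descendant of W9 and blocks every backdoor path.
No other singleton works — e.g. {W7} leaves P1 open — so {W1} is the unique smallest valid adjustment set.

{W1}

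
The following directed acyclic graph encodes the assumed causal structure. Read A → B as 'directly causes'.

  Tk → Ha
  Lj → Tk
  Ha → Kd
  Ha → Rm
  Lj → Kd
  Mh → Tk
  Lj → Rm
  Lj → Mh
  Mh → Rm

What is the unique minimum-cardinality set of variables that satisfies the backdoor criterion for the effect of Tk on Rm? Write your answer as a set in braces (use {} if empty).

{Lj, Mh}

Variables eligible for adjustment (non-descendants of Tk, excluding Tk and Rm): {Lj, Mh}.
Backdoor paths from Tk to Rm:
  P1: Tk <- Lj -> Mh -> Rm
  P2: Tk <- Lj -> Rm
  P3: Tk <- Lj -> Kd <- Ha -> Rm
  P4: Tk <- Mh <- Lj -> Rm
  P5: Tk <- Mh <- Lj -> Kd <- Ha -> Rm
  P6: Tk <- Mh -> Rm
The empty set is not sufficient: P1 (Tk <- Lj -> Mh -> Rm) has no collider blocking it and no conditioned non-collider, so it is open.
Try {Lj, Mh}:
  P1: blocked at fork node Lj ∈ conditioning set.
  P2: blocked at fork node Lj ∈ conditioning set.
  P3: blocked at fork node Lj ∈ conditioning set.
  P4: blocked at chain node Mh ∈ conditioning set.
  P5: blocked at chain node Mh ∈ conditioning set.
  P6: blocked at fork node Mh ∈ conditioning set.
{Lj, Mh} contains no descendant of Tk and blocks every backdoor path.
Every element of {Lj, Mh} is needed (dropping Lj leaves P2 open; dropping Mh leaves P6 open), so no proper subset is valid.
Among all size-2 subsets of the eligible variables, only {Lj, Mh} blocks every backdoor path, so it is the unique smallest valid adjustment set.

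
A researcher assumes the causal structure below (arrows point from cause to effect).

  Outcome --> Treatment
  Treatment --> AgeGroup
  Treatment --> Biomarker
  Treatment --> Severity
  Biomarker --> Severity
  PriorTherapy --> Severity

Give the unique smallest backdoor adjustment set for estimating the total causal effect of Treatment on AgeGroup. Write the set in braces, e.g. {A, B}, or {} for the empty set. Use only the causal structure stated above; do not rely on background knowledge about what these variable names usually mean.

Variables eligible for adjustment (non-descendants of Treatment, excluding Treatment and AgeGroup): {Outcome, PriorTherapy}.
Backdoor paths from Treatment to AgeGroup:
  (none)
With no backdoor paths the empty set already satisfies the criterion, and it is trivially minimal.

{}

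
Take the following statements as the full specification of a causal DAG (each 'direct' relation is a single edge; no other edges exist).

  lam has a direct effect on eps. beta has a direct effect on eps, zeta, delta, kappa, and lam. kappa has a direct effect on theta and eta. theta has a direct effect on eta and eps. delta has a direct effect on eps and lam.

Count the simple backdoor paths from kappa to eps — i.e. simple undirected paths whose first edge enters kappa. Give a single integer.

A backdoor path from kappa to eps is any simple undirected path whose first edge points into kappa (i.e. leaves kappa via a parent).
Parents of kappa: {beta}.
Enumerating:
  P1: kappa <- beta -> delta -> lam -> eps
  P2: kappa <- beta -> delta -> eps
  P3: kappa <- beta -> lam <- delta -> eps
  P4: kappa <- beta -> lam -> eps
  P5: kappa <- beta -> eps
That exhausts the simple backdoor paths. Count: 5.

5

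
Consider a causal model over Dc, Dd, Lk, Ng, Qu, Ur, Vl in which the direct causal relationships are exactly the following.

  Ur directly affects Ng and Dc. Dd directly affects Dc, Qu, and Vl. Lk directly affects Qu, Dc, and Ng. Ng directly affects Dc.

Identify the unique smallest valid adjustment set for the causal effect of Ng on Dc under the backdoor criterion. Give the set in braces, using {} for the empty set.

{Lk, Ur}

Variables eligible for adjustment (non-descendants of Ng, excluding Ng and Dc): {Dd, Lk, Qu, Ur, Vl}.
Backdoor paths from Ng to Dc:
  P1: Ng <- Lk -> Qu <- Dd -> Dc
  P2: Ng <- Lk -> Dc
  P3: Ng <- Ur -> Dc
The empty set is not sufficient: P2 (Ng <- Lk -> Dc) has no collider blocking it and no conditioned non-collider, so it is open.
Try {Lk, Ur}:
  P1: blocked at fork node Lk ∈ conditioning set.
  P2: blocked at fork node Lk ∈ conditioning set.
  P3: blocked at fork node Ur ∈ conditioning set.
{Lk, Ur} contains no descendant of Ng and blocks every backdoor path.
Every element of {Lk, Ur} is needed (dropping Lk leaves P2 open; dropping Ur leaves P3 open), so no proper subset is valid.
Among all size-2 subsets of the eligible variables, only {Lk, Ur} blocks every backdoor path, so it is the unique smallest valid adjustment set.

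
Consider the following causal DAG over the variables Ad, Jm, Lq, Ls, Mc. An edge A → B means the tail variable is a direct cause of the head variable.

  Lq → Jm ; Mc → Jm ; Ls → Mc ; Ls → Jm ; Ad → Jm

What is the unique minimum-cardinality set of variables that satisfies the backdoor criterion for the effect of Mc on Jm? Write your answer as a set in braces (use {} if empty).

{Ls}

Variables eligible for adjustment (non-descendants of Mc, excluding Mc and Jm): {Ad, Lq, Ls}.
Backdoor paths from Mc to Jm:
  P1: Mc <- Ls -> Jm
The empty set is not sufficient: P1 (Mc <- Ls -> Jm) has no collider blocking it and no conditioned non-collider, so it is open.
Try {Ls}:
  P1: blocked at fork node Ls ∈ conditioning set.
{Ls} contains no descendant of Mc and blocks every backdoor path.
No other singleton works — e.g. {Ad} leaves P1 open — so {Ls} is the unique smallest valid adjustment set.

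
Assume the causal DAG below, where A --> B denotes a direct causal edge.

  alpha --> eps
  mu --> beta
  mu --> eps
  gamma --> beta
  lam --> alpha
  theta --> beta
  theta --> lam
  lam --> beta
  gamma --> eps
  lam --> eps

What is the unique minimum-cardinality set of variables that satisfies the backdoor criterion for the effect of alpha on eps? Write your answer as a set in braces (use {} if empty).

{lam}

Variables eligible for adjustment (non-descendants of alpha, excluding alpha and eps): {beta, gamma, lam, mu, theta}.
Backdoor paths from alpha to eps:
  P1: alpha <- lam <- theta -> beta <- gamma -> eps
  P2: alpha <- lam <- theta -> beta <- mu -> eps
  P3: alpha <- lam -> beta <- gamma -> eps
  P4: alpha <- lam -> beta <- mu -> eps
  P5: alpha <- lam -> eps
The empty set is not sufficient: P5 (alpha <- lam -> eps) has no collider blocking it and no conditioned non-collider, so it is open.
Try {lam}:
  P1: blocked at chain node lam ∈ conditioning set.
  P2: blocked at chain node lam ∈ conditioning set.
  P3: blocked at fork node lam ∈ conditioning set.
  P4: blocked at fork node lam ∈ conditioning set.
  P5: blocked at fork node lam ∈ conditioning set.
{lam} contains no descendant of alpha and blocks every backdoor path.
No other singleton works — e.g. {theta} leaves P5 open — so {lam} is the unique smallest valid adjustment set.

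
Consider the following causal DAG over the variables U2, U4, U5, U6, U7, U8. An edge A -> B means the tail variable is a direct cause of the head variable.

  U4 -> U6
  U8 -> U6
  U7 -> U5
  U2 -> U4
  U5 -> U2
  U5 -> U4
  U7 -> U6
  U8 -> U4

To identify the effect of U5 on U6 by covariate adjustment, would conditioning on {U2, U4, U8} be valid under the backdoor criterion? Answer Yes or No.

Backdoor paths from U5 to U6 (paths whose first edge points into U5):
  P1: U5 <- U7 -> U6
Condition 1 (no descendant of U5 in the set): FAILS — U2 and U4 are descendants of U5.
Condition 2 (every backdoor path blocked by {U2, U4, U8}):
  P1: open — no interior node is in the conditioning set.
{U2, U4, U8} does not satisfy the backdoor criterion.

No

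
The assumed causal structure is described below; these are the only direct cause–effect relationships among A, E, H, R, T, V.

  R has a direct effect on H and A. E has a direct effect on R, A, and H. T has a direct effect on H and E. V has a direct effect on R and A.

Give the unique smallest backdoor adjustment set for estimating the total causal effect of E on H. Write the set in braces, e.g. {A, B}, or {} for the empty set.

{T}

Variables eligible for adjustment (non-descendants of E, excluding E and H): {T, V}.
Backdoor paths from E to H:
  P1: E <- T -> H
The empty set is not sufficient: P1 (E <- T -> H) has no collider blocking it and no conditioned non-collider, so it is open.
Try {T}:
  P1: blocked at fork node T ∈ conditioning set.
{T} contains no descendant of E and blocks every backdoor path.
No other singleton works — e.g. {V} leaves P1 open — so {T} is the unique smallest valid adjustment set.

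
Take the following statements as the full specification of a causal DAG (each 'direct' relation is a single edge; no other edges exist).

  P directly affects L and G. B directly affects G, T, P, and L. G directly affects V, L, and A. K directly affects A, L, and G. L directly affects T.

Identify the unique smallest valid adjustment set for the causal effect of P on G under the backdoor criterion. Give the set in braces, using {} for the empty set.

{B}

Variables eligible for adjustment (non-descendants of P, excluding P and G): {B, K}.
Backdoor paths from P to G:
  P1: P <- B -> G
  P2: P <- B -> L <- K -> G
  P3: P <- B -> L <- K -> A <- G
  P4: P <- B -> L <- G
  P5: P <- B -> T <- L <- K -> G
  P6: P <- B -> T <- L <- K -> A <- G
  P7: P <- B -> T <- L <- G
The empty set is not sufficient: P1 (P <- B -> G) has no collider blocking it and no conditioned non-collider, so it is open.
Try {B}:
  P1: blocked at fork node B ∈ conditioning set.
  P2: blocked at fork node B ∈ conditioning set.
  P3: blocked at fork node B ∈ conditioning set.
  P4: blocked at fork node B ∈ conditioning set.
  P5: blocked at fork node B ∈ conditioning set.
  P6: blocked at fork node B ∈ conditioning set.
  P7: blocked at fork node B ∈ conditioning set.
{B} contains no descendant of P and blocks every backdoor path.
No other singleton works — e.g. {K} leaves P1 open — so {B} is the unique smallest valid adjustment set.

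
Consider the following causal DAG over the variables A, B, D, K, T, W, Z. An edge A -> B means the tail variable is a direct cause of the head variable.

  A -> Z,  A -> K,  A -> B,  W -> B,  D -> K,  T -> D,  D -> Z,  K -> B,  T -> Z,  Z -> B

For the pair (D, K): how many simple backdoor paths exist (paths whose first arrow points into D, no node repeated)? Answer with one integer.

A backdoor path from D to K is any simple undirected path whose first edge points into D (i.e. leaves D via a parent).
Parents of D: {T}.
Enumerating:
  P1: D <- T -> Z <- A -> K
  P2: D <- T -> Z <- A -> B <- K
  P3: D <- T -> Z -> B <- A -> K
  P4: D <- T -> Z -> B <- K
That exhausts the simple backdoor paths. Count: 4.

4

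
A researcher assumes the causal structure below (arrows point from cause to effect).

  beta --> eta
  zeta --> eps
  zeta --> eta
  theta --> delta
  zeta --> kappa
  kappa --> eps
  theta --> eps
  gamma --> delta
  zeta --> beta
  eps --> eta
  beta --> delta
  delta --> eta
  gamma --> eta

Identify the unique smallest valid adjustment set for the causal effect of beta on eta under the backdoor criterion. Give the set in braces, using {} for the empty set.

Variables eligible for adjustment (non-descendants of beta, excluding beta and eta): {eps, gamma, kappa, theta, zeta}.
Backdoor paths from beta to eta:
  P1: beta <- zeta -> kappa -> eps <- theta -> delta <- gamma -> eta
  P2: beta <- zeta -> kappa -> eps <- theta -> delta -> eta
  P3: beta <- zeta -> kappa -> eps -> eta
  P4: beta <- zeta -> eps <- theta -> delta <- gamma -> eta
  P5: beta <- zeta -> eps <- theta -> delta -> eta
  P6: beta <- zeta -> eps -> eta
  P7: beta <- zeta -> eta
The empty set is not sufficient: P3 (beta <- zeta -> kappa -> eps -> eta) has no collider blocking it and no conditioned non-collider, so it is open.
Try {zeta}:
  P1: blocked at fork node zeta ∈ conditioning set.
  P2: blocked at fork node zeta ∈ conditioning set.
  P3: blocked at fork node zeta ∈ conditioning set.
  P4: blocked at fork node zeta ∈ conditioning set.
  P5: blocked at fork node zeta ∈ conditioning set.
  P6: blocked at fork node zeta ∈ conditioning set.
  P7: blocked at fork node zeta ∈ conditioning set.
{zeta} contains no descendant of beta and blocks every backdoor path.
No other singleton works — e.g. {kappa} leaves P6 open — so {zeta} is the unique smallest valid adjustment set.

{zeta}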